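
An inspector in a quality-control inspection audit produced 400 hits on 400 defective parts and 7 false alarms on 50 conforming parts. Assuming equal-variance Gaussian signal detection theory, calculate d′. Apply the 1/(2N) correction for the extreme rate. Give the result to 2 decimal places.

d′ = 4.10

The hit rate is 400/400 = 1, so apply the 1/(2N) correction: H → 1 − 1/(2·400) = 0.99875.
z(H) = z(0.99875) = 3.023
z(FA) = z(0.14000) = -1.080
d' = 3.023 − (-1.080) = 4.103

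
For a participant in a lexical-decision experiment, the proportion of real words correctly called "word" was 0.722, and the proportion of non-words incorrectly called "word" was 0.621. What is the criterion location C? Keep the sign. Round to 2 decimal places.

z(H) = 0.589
z(FA) = 0.308
c = −½·[z(H) + z(FA)] = −0.5 × (0.589 + 0.308) = -0.4485

C = -0.45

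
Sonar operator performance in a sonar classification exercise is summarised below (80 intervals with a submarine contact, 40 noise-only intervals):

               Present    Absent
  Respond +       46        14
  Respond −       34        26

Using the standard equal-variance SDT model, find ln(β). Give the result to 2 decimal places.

ln β = 0.06

H = 46/80 = 0.5750
FA = 14/40 = 0.3500
z(0.5750) = 0.189, z(0.3500) = -0.385
ln β = −½·[z(H)² − z(FA)²] = −0.5 × (0.036 − 0.148) = 0.056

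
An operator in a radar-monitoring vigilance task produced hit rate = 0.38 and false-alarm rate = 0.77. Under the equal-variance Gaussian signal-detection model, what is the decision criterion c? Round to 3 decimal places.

c = -0.217

z(H) = z(0.38) = -0.3055
z(FA) = z(0.77) = 0.7388
c = −½·[z(H) + z(FA)] = −0.5 × (-0.3055 + 0.7388) = -0.21665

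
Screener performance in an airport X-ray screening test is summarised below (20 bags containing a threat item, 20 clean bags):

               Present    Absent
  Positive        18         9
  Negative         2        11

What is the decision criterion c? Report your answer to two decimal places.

H = 18/20 = 0.9000
FA = 9/20 = 0.4500
z(H) = 1.2816
z(FA) = -0.1257
c = −½·[z(H) + z(FA)] = −0.5 × (1.2816 + (-0.1257)) = -0.57795

c = -0.58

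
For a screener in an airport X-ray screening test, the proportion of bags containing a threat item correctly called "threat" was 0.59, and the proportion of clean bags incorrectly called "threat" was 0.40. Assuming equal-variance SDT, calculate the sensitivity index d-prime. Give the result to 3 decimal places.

Φ⁻¹(H) = 0.2275
Φ⁻¹(FA) = -0.2533
d' = z(H) − z(FA) = 0.2275 − (-0.2533) = 0.4808

d-prime = 0.481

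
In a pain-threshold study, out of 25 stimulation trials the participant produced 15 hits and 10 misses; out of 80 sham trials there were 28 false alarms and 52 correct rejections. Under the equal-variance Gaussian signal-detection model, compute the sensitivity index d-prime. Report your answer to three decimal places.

d-prime = 0.639

H = 15/25 = 0.6000
FA = 28/80 = 0.3500
z(0.6000) = 0.2533, z(0.3500) = -0.3853
d' = z(H) − z(FA) = 0.2533 − (-0.3853) = 0.6386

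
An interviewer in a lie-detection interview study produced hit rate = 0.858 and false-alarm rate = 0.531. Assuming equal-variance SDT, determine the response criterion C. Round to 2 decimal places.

z(H) = z(0.858) = 1.0714
z(FA) = z(0.531) = 0.0778
c = −½·[z(H) + z(FA)] = −0.5 × (1.0714 + 0.0778) = -0.5746
c < 0: the interviewer has a liberal response bias.

C = -0.57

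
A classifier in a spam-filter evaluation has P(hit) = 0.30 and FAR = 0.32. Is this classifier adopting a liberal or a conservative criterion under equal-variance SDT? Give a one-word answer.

conservative

z(H) = -0.524, z(FA) = -0.468
c = −½·(z(H) + z(FA)) = 0.496
c > 0 → conservative criterion (biased toward responding “no”).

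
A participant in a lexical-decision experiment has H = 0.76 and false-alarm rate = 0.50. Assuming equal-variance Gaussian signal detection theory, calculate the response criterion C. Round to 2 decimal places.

C = -0.35

z(0.76) = 0.706, z(0.50) = 0.000
c = −½·[z(H) + z(FA)] = −0.5 × (0.706 + 0.000) = -0.353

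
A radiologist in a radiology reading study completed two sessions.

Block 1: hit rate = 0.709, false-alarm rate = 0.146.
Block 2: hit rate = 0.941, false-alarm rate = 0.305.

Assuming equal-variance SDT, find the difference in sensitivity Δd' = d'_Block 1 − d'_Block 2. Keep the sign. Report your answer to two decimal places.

Δd' = -0.47

Block 1: z(0.709) = 0.550, z(0.146) = -1.054, d' = 1.604
Block 2: z(0.941) = 1.563, z(0.305) = -0.510, d' = 2.073
Δd' = d'_Block 1 − d'_Block 2 = 1.604 − 2.073 = -0.469
Block 2 has the higher sensitivity.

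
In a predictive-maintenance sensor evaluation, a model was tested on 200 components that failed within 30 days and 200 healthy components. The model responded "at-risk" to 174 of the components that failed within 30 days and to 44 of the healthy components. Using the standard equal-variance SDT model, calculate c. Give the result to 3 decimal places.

H = 174/200 = 0.8700
FA = 44/200 = 0.2200
z(H) = z(0.8700) = 1.1264
z(FA) = z(0.2200) = -0.7722
c = −½·[z(H) + z(FA)] = −0.5 × (1.1264 + (-0.7722)) = -0.1771

c = -0.177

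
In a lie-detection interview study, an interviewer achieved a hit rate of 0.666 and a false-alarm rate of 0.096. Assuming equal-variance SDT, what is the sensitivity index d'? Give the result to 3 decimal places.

d' = 1.734

Φ⁻¹(H) = Φ⁻¹(0.666) = 0.4289
Φ⁻¹(FA) = Φ⁻¹(0.096) = -1.3047
d' = z(H) − z(FA) = 0.4289 − (-1.3047) = 1.7336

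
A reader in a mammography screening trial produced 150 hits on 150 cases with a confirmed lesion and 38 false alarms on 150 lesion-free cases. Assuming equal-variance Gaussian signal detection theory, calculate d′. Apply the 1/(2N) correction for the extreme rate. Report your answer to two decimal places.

d′ = 3.38

The hit rate is 150/150 = 1, so apply the 1/(2N) correction: H → 1 − 1/(2·150) = 0.99667.
z(H) = z(0.99667) = 2.713
z(FA) = z(0.25333) = -0.664
d' = 2.713 − (-0.664) = 3.377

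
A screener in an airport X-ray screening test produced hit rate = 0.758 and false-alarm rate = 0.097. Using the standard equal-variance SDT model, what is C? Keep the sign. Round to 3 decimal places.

C = 0.299

Φ⁻¹(H) = Φ⁻¹(0.758) = 0.6999
Φ⁻¹(FA) = Φ⁻¹(0.097) = -1.2988
c = −½·[z(H) + z(FA)] = −0.5 × (0.6999 + (-1.2988)) = 0.29945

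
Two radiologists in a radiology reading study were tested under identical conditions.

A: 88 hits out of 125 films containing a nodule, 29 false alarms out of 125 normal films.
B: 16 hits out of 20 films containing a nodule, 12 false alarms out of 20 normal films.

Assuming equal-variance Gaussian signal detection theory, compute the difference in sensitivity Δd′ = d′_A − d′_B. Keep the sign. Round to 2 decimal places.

A: z(0.7040) = 0.536, z(0.2320) = -0.732, d' = 1.268
B: z(0.8000) = 0.842, z(0.6000) = 0.253, d' = 0.589
Δd' = d'_A − d'_B = 1.268 − 0.589 = 0.679
A has the higher sensitivity.

Δd′ = 0.68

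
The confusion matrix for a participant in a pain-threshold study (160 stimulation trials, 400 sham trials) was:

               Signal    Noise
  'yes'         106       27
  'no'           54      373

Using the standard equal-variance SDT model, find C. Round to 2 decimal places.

C = 0.54

H = 106/160 = 0.6625
FA = 27/400 = 0.0675
z(0.6625) = 0.4193, z(0.0675) = -1.4947
c = −½·[z(H) + z(FA)] = −0.5 × (0.4193 + (-1.4947)) = 0.5377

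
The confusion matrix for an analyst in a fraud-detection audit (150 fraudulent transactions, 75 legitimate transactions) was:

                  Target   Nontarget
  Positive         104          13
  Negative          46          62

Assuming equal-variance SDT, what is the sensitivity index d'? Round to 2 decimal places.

H = 104/150 = 0.6933
FA = 13/75 = 0.1733
z(H) = 0.5052
z(FA) = -0.9412
d' = z(H) − z(FA) = 0.5052 − (-0.9412) = 1.4464

d' = 1.45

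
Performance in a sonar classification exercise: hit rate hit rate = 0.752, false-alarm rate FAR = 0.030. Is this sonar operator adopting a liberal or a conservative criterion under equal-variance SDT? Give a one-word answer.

z(H) = 0.681, z(FA) = -1.881
c = −½·(z(H) + z(FA)) = 0.600
c > 0 → conservative criterion (biased toward responding “no”).

conservative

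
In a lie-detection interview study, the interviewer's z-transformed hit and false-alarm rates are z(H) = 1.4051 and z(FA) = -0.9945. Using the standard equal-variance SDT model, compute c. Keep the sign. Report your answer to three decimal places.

c = -0.205

c = −½·[z(H) + z(FA)] = −½·(1.4051 + (-0.9945)) = -0.2053
c < 0: the interviewer has a liberal response bias.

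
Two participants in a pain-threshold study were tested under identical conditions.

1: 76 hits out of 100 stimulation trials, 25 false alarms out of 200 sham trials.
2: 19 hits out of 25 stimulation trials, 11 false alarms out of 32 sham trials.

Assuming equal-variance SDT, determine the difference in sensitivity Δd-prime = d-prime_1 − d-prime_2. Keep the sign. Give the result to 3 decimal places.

1: z(0.7600) = 0.7063, z(0.1250) = -1.1503, d' = 1.8566
2: z(0.7600) = 0.7063, z(0.3438) = -0.4021, d' = 1.1084
Δd' = d'_1 − d'_2 = 1.8566 − 1.1084 = 0.7482
1 has the higher sensitivity.

Δd-prime = 0.748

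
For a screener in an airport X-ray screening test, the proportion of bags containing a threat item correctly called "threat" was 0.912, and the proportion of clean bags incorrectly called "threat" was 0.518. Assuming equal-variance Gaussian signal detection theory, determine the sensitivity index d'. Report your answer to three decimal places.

d' = 1.308

z(H) = z(0.912) = 1.3532
z(FA) = z(0.518) = 0.0451
d' = z(H) − z(FA) = 1.3532 − 0.0451 = 1.3081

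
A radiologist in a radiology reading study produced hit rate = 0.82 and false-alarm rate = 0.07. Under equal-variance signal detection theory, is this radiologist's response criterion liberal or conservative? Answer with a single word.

conservative

z(H) = 0.915, z(FA) = -1.476
c = −½·(z(H) + z(FA)) = 0.2805
c > 0 → conservative criterion (biased toward responding “no”).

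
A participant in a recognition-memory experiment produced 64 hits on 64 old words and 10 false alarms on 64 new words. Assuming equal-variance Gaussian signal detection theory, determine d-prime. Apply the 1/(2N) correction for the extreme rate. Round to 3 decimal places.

d-prime = 3.428

The hit rate is 64/64 = 1, so apply the 1/(2N) correction: H → 1 − 1/(2·64) = 0.99219.
z(H) = z(0.99219) = 2.4177
z(FA) = z(0.15625) = -1.0100
d' = 2.4177 − (-1.0100) = 3.4277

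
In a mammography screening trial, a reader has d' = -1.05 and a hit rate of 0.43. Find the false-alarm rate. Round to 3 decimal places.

z(hit rate) = z(0.43) = -0.1764
z(FA) = z(H) − d' = -0.1764 − (-1.05) = 0.8736
false-alarm rate = Φ(0.8736) = 0.8088

false-alarm rate = 0.809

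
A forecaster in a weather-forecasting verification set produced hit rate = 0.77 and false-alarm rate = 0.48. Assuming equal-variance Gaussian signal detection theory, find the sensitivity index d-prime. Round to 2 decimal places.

z(H) = 0.739
z(FA) = -0.050
d' = z(H) − z(FA) = 0.739 − (-0.050) = 0.789

d-prime = 0.79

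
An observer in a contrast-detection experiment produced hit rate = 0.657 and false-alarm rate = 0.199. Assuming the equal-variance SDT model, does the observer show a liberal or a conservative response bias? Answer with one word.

conservative

z(H) = 0.404, z(FA) = -0.845
c = −½·(z(H) + z(FA)) = 0.2205
c > 0 → conservative criterion (biased toward responding “no”).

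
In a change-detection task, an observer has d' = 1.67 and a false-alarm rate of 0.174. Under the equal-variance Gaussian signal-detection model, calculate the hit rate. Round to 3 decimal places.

z(false-alarm rate) = z(0.174) = -0.9385
z(H) = z(FA) + d' = -0.9385 + 1.67 = 0.7315
hit rate = Φ(0.7315) = 0.7678

hit rate = 0.768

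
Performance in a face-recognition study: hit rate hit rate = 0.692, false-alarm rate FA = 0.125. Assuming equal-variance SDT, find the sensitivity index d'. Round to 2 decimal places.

z(0.692) = 0.5015, z(0.125) = -1.1503
d' = z(H) − z(FA) = 0.5015 − (-1.1503) = 1.6518

d' = 1.65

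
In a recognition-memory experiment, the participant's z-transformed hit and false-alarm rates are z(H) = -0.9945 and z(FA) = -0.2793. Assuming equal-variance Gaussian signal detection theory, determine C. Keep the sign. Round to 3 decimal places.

C = 0.637

c = −½·[z(H) + z(FA)] = −½·(-0.9945 + (-0.2793)) = 0.6369
c > 0: the participant has a conservative response bias.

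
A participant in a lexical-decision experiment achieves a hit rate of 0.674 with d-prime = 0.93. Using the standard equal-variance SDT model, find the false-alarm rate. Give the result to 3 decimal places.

z(hit rate) = z(0.674) = 0.4510
z(FA) = z(H) − d' = 0.4510 − 0.93 = -0.4790
false-alarm rate = Φ(-0.4790) = 0.3160

false-alarm rate = 0.316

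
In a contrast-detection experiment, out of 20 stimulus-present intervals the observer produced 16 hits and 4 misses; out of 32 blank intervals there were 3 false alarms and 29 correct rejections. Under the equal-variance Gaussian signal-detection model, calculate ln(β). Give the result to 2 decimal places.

H = 16/20 = 0.8000
FA = 3/32 = 0.0938
z(0.8000) = 0.842, z(0.0938) = -1.318
ln β = −½·[z(H)² − z(FA)²] = −0.5 × (0.709 − 1.737) = 0.514

ln β = 0.51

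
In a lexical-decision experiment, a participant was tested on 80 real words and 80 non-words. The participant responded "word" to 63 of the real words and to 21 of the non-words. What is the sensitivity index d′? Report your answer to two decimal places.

d′ = 1.43

H = 63/80 = 0.7875
FA = 21/80 = 0.2625
Φ⁻¹(H) = Φ⁻¹(0.7875) = 0.798
Φ⁻¹(FA) = Φ⁻¹(0.2625) = -0.636
d' = z(H) − z(FA) = 0.798 − (-0.636) = 1.434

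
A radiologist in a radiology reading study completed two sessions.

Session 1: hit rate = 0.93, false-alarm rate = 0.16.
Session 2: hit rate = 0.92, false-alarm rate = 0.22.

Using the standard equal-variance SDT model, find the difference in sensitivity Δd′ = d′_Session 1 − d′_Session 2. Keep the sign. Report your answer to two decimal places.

Δd′ = 0.29

Session 1: z(0.93) = 1.476, z(0.16) = -0.994, d' = 2.470
Session 2: z(0.92) = 1.405, z(0.22) = -0.772, d' = 2.177
Δd' = d'_Session 1 − d'_Session 2 = 2.470 − 2.177 = 0.293
Session 1 has the higher sensitivity.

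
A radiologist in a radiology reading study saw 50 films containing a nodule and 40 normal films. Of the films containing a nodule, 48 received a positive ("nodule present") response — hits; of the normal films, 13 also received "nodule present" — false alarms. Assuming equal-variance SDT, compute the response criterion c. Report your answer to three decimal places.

H = 48/50 = 0.9600
FA = 13/40 = 0.3250
Φ⁻¹(0.9600) = 1.7507, Φ⁻¹(0.3250) = -0.4538
c = −½·[z(H) + z(FA)] = −0.5 × (1.7507 + (-0.4538)) = -0.64845
c < 0: the radiologist has a liberal response bias.

c = -0.648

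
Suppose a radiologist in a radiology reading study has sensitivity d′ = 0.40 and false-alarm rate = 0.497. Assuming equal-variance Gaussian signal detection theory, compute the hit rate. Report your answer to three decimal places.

hit rate = 0.653

z(false-alarm rate) = z(0.497) = -0.0075
z(H) = z(FA) + d' = -0.0075 + 0.40 = 0.3925
hit rate = Φ(0.3925) = 0.6527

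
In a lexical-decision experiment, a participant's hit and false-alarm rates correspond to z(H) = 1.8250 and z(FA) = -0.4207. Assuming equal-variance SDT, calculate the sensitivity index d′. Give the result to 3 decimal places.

d′ = 2.246

d' = z(H) − z(FA) = 1.8250 − (-0.4207) = 2.2457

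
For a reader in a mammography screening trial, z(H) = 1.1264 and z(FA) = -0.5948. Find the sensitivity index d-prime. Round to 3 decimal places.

d' = z(H) − z(FA) = 1.1264 − (-0.5948) = 1.7212

d-prime = 1.721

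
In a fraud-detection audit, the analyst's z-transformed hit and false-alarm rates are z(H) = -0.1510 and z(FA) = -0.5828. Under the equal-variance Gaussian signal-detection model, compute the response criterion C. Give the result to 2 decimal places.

c = −½·[z(H) + z(FA)] = −½·(-0.1510 + (-0.5828)) = 0.3669

C = 0.37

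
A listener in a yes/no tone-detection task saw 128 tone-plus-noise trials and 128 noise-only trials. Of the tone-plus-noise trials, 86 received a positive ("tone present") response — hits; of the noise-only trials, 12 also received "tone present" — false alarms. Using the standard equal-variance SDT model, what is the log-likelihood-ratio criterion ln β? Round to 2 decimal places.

H = 86/128 = 0.6719
FA = 12/128 = 0.0938
z(H) = z(0.6719) = 0.445
z(FA) = z(0.0938) = -1.318
ln β = −½·[z(H)² − z(FA)²] = −0.5 × (0.198 − 1.737) = 0.7695

ln β = 0.77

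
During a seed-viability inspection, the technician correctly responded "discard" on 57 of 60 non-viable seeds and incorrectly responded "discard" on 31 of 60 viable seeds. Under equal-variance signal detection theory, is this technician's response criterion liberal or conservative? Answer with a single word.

z(H) = 1.645, z(FA) = 0.042
c = −½·(z(H) + z(FA)) = -0.8435
c < 0 → liberal criterion (biased toward responding “yes”).

liberal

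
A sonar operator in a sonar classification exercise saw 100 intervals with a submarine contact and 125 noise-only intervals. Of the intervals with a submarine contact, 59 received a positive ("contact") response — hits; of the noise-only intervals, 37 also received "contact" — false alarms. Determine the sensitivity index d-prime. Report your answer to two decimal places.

H = 59/100 = 0.5900
FA = 37/125 = 0.2960
z(H) = 0.2275
z(FA) = -0.5359
d' = z(H) − z(FA) = 0.2275 − (-0.5359) = 0.7634

d-prime = 0.76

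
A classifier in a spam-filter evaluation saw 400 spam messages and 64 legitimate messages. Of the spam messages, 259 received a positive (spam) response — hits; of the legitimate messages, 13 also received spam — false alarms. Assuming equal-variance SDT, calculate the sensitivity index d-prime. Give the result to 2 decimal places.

H = 259/400 = 0.6475
FA = 13/64 = 0.2031
z(H) = z(0.6475) = 0.3786
z(FA) = z(0.2031) = -0.8306
d' = z(H) − z(FA) = 0.3786 − (-0.8306) = 1.2092

d-prime = 1.21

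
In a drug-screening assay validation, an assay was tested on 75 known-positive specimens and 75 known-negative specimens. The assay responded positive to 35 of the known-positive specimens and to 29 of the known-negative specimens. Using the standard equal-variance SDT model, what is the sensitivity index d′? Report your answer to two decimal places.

H = 35/75 = 0.4667
FA = 29/75 = 0.3867
z(0.4667) = -0.084, z(0.3867) = -0.288
d' = z(H) − z(FA) = -0.084 − (-0.288) = 0.204

d′ = 0.20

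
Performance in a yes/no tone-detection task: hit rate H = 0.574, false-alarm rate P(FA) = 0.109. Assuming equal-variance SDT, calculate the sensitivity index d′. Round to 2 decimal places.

d′ = 1.42

Φ⁻¹(H) = 0.1866
Φ⁻¹(FA) = -1.2319
d' = z(H) − z(FA) = 0.1866 − (-1.2319) = 1.4185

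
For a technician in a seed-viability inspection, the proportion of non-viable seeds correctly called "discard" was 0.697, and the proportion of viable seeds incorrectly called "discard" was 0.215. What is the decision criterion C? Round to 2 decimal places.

Φ⁻¹(0.697) = 0.516, Φ⁻¹(0.215) = -0.789
c = −½·[z(H) + z(FA)] = −0.5 × (0.516 + (-0.789)) = 0.1365
c > 0: the technician has a conservative response bias.

C = 0.14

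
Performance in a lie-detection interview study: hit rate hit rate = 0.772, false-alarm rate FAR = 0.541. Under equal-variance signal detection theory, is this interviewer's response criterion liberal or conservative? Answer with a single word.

liberal

z(H) = 0.745, z(FA) = 0.103
c = −½·(z(H) + z(FA)) = -0.424
c < 0 → liberal criterion (biased toward responding “yes”).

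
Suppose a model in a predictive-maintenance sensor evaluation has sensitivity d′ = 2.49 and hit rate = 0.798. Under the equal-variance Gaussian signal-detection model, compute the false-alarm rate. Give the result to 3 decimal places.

false-alarm rate = 0.049

z(hit rate) = z(0.798) = 0.8345
z(FA) = z(H) − d' = 0.8345 − 2.49 = -1.6555
false-alarm rate = Φ(-1.6555) = 0.0489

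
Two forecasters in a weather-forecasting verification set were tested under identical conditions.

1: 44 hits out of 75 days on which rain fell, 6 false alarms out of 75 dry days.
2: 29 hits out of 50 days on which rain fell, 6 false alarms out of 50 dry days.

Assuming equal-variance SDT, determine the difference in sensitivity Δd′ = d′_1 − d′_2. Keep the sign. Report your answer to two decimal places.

Δd′ = 0.25

1: z(0.5867) = 0.219, z(0.0800) = -1.405, d' = 1.624
2: z(0.5800) = 0.202, z(0.1200) = -1.175, d' = 1.377
Δd' = d'_1 − d'_2 = 1.624 − 1.377 = 0.247
1 has the higher sensitivity.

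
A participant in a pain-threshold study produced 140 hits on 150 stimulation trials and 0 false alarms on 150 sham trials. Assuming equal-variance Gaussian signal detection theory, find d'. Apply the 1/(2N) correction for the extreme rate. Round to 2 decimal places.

The false-alarm rate is 0/150 = 0, so apply the 1/(2N) correction: FA → 1/(2·150) = 0.00333.
z(H) = z(0.93333) = 1.501
z(FA) = z(0.00333) = -2.713
d' = 1.501 − (-2.713) = 4.214

d' = 4.21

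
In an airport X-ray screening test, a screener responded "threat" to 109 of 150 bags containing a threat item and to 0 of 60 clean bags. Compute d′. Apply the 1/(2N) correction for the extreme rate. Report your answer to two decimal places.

The false-alarm rate is 0/60 = 0, so apply the 1/(2N) correction: FA → 1/(2·60) = 0.00833.
z(H) = z(0.72667) = 0.603
z(FA) = z(0.00833) = -2.394
d' = 0.603 − (-2.394) = 2.997

d′ = 3.00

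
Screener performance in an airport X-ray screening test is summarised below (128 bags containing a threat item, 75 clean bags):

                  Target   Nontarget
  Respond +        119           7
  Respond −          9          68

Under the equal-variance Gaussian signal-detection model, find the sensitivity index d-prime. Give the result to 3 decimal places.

H = 119/128 = 0.9297
FA = 7/75 = 0.0933
Φ⁻¹(H) = 1.4736
Φ⁻¹(FA) = -1.3207
d' = z(H) − z(FA) = 1.4736 − (-1.3207) = 2.7943

d-prime = 2.794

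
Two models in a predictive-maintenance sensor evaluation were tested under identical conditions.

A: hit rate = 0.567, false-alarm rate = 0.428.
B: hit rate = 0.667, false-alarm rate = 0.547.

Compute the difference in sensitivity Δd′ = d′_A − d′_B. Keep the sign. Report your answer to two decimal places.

Δd′ = 0.04

A: z(0.567) = 0.169, z(0.428) = -0.181, d' = 0.350
B: z(0.667) = 0.432, z(0.547) = 0.118, d' = 0.314
Δd' = d'_A − d'_B = 0.350 − 0.314 = 0.036
A has the higher sensitivity.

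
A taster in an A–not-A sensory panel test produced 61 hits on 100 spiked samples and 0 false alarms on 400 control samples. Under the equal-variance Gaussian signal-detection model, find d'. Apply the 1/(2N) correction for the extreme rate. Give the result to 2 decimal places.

The false-alarm rate is 0/400 = 0, so apply the 1/(2N) correction: FA → 1/(2·400) = 0.00125.
z(H) = z(0.61000) = 0.279
z(FA) = z(0.00125) = -3.023
d' = 0.279 − (-3.023) = 3.302

d' = 3.30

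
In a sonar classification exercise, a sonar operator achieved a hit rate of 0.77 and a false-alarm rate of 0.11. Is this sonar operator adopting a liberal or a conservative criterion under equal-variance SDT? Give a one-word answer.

conservative

z(H) = 0.739, z(FA) = -1.227
c = −½·(z(H) + z(FA)) = 0.244
c > 0 → conservative criterion (biased toward responding “no”).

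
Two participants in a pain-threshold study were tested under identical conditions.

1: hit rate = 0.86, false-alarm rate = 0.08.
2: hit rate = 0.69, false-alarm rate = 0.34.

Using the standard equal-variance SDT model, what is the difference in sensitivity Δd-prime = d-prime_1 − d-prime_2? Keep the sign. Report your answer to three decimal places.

Δd-prime = 1.577

1: z(0.86) = 1.0803, z(0.08) = -1.4051, d' = 2.4854
2: z(0.69) = 0.4959, z(0.34) = -0.4125, d' = 0.9084
Δd' = d'_1 − d'_2 = 2.4854 − 0.9084 = 1.5770
1 has the higher sensitivity.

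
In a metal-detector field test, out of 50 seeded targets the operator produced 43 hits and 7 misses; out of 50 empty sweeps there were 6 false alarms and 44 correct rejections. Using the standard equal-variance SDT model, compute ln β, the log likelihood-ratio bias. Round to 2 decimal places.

H = 43/50 = 0.8600
FA = 6/50 = 0.1200
Φ⁻¹(0.8600) = 1.080, Φ⁻¹(0.1200) = -1.175
ln β = −½·[z(H)² − z(FA)²] = −0.5 × (1.166 − 1.381) = 0.1075

ln β = 0.11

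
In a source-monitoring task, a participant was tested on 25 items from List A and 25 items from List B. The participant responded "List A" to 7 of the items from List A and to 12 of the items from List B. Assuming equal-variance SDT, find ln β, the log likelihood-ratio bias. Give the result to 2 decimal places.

ln β = -0.17

H = 7/25 = 0.2800
FA = 12/25 = 0.4800
z(H) = z(0.2800) = -0.583
z(FA) = z(0.4800) = -0.050
ln β = −½·[z(H)² − z(FA)²] = −0.5 × (0.340 − 0.003) = -0.1685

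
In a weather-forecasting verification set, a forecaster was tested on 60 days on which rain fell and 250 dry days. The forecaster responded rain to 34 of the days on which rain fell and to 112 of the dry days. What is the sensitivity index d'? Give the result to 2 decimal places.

H = 34/60 = 0.5667
FA = 112/250 = 0.4480
z(0.5667) = 0.168, z(0.4480) = -0.131
d' = z(H) − z(FA) = 0.168 − (-0.131) = 0.299

d' = 0.30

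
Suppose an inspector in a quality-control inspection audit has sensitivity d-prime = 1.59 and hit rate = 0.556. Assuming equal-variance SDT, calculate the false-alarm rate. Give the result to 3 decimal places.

false-alarm rate = 0.074

z(hit rate) = z(0.556) = 0.1408
z(FA) = z(H) − d' = 0.1408 − 1.59 = -1.4492
false-alarm rate = Φ(-1.4492) = 0.0736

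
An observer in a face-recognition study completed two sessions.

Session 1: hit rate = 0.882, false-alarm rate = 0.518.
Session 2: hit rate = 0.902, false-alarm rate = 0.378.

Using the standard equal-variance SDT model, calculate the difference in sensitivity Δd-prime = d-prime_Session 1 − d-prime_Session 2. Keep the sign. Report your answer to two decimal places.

Δd-prime = -0.46

Session 1: z(0.882) = 1.185, z(0.518) = 0.045, d' = 1.140
Session 2: z(0.902) = 1.293, z(0.378) = -0.311, d' = 1.604
Δd' = d'_Session 1 − d'_Session 2 = 1.140 − 1.604 = -0.464
Session 2 has the higher sensitivity.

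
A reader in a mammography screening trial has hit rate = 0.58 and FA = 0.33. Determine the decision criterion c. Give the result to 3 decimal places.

Φ⁻¹(H) = Φ⁻¹(0.58) = 0.2019
Φ⁻¹(FA) = Φ⁻¹(0.33) = -0.4399
c = −½·[z(H) + z(FA)] = −0.5 × (0.2019 + (-0.4399)) = 0.1190
c > 0: the reader has a conservative response bias.

c = 0.119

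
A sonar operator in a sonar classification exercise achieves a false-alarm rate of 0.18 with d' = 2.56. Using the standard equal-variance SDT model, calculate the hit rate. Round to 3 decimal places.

z(false-alarm rate) = z(0.18) = -0.9154
z(H) = z(FA) + d' = -0.9154 + 2.56 = 1.6446
hit rate = Φ(1.6446) = 0.9500

hit rate = 0.950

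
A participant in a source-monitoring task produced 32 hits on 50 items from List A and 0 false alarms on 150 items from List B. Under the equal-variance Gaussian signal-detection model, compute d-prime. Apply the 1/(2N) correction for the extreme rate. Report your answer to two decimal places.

d-prime = 3.07

The false-alarm rate is 0/150 = 0, so apply the 1/(2N) correction: FA → 1/(2·150) = 0.00333.
z(H) = z(0.64000) = 0.358
z(FA) = z(0.00333) = -2.713
d' = 0.358 − (-2.713) = 3.071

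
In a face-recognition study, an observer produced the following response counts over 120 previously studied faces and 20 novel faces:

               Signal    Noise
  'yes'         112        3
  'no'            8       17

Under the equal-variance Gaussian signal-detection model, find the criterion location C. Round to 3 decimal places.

H = 112/120 = 0.9333
FA = 3/20 = 0.1500
z(H) = 1.5008
z(FA) = -1.0364
c = −½·[z(H) + z(FA)] = −0.5 × (1.5008 + (-1.0364)) = -0.2322
c < 0: the observer has a liberal response bias.

C = -0.232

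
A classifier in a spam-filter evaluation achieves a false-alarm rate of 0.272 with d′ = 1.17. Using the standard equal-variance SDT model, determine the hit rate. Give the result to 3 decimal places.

z(false-alarm rate) = z(0.272) = -0.6068
z(H) = z(FA) + d' = -0.6068 + 1.17 = 0.5632
hit rate = Φ(0.5632) = 0.7134

hit rate = 0.713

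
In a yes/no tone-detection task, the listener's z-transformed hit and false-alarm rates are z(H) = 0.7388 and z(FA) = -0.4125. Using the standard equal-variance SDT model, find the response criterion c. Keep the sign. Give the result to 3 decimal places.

c = −½·[z(H) + z(FA)] = −½·(0.7388 + (-0.4125)) = -0.16315
c < 0: the listener has a liberal response bias.

c = -0.163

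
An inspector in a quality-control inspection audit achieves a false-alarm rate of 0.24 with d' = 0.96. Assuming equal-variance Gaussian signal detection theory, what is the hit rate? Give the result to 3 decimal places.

hit rate = 0.600

z(false-alarm rate) = z(0.24) = -0.7063
z(H) = z(FA) + d' = -0.7063 + 0.96 = 0.2537
hit rate = Φ(0.2537) = 0.6001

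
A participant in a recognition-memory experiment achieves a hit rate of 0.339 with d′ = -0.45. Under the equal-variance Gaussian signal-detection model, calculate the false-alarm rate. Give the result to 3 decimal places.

false-alarm rate = 0.514

z(hit rate) = z(0.339) = -0.4152
z(FA) = z(H) − d' = -0.4152 − (-0.45) = 0.0348
false-alarm rate = Φ(0.0348) = 0.5139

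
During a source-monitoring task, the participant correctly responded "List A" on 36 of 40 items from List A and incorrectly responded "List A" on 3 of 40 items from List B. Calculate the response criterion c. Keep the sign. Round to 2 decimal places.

H = 36/40 = 0.9000
FA = 3/40 = 0.0750
Φ⁻¹(H) = Φ⁻¹(0.9000) = 1.2816
Φ⁻¹(FA) = Φ⁻¹(0.0750) = -1.4395
c = −½·[z(H) + z(FA)] = −0.5 × (1.2816 + (-1.4395)) = 0.07895

c = 0.08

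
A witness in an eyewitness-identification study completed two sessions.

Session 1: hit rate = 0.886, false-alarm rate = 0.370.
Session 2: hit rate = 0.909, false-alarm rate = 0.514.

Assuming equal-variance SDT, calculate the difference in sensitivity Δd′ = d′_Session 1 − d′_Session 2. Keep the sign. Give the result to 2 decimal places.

Session 1: z(0.886) = 1.206, z(0.370) = -0.332, d' = 1.538
Session 2: z(0.909) = 1.335, z(0.514) = 0.035, d' = 1.300
Δd' = d'_Session 1 − d'_Session 2 = 1.538 − 1.300 = 0.238
Session 1 has the higher sensitivity.

Δd′ = 0.24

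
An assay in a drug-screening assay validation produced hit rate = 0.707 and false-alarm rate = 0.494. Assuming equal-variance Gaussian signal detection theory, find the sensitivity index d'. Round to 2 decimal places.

d' = 0.56

Φ⁻¹(H) = 0.5446
Φ⁻¹(FA) = -0.0150
d' = z(H) − z(FA) = 0.5446 − (-0.0150) = 0.5596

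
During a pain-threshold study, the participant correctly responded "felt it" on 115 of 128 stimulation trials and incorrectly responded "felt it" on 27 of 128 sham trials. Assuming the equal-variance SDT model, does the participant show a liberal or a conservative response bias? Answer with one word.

liberal

z(H) = 1.273, z(FA) = -0.803
c = −½·(z(H) + z(FA)) = -0.235
c < 0 → liberal criterion (biased toward responding “yes”).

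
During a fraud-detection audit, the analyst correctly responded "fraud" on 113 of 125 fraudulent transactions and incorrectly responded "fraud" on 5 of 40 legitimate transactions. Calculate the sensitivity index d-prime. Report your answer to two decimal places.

d-prime = 2.46

H = 113/125 = 0.9040
FA = 5/40 = 0.1250
Φ⁻¹(H) = 1.305
Φ⁻¹(FA) = -1.150
d' = z(H) − z(FA) = 1.305 − (-1.150) = 2.455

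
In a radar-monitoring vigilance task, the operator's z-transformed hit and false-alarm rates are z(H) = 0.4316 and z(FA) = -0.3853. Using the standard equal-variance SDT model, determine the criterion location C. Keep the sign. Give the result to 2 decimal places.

c = −½·[z(H) + z(FA)] = −½·(0.4316 + (-0.3853)) = -0.02315

C = -0.02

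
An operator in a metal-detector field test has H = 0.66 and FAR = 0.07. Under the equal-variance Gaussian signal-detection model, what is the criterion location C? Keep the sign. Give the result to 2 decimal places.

Φ⁻¹(H) = Φ⁻¹(0.66) = 0.4125
Φ⁻¹(FA) = Φ⁻¹(0.07) = -1.4758
c = −½·[z(H) + z(FA)] = −0.5 × (0.4125 + (-1.4758)) = 0.53165

C = 0.53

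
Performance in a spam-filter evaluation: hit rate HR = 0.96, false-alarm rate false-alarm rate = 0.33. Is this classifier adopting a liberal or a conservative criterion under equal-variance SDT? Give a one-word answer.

z(H) = 1.751, z(FA) = -0.440
c = −½·(z(H) + z(FA)) = -0.6555
c < 0 → liberal criterion (biased toward responding “yes”).

liberal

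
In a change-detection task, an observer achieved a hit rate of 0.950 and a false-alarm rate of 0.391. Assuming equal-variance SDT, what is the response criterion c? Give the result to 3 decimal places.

z(H) = 1.6449
z(FA) = -0.2767
c = −½·[z(H) + z(FA)] = −0.5 × (1.6449 + (-0.2767)) = -0.6841

c = -0.684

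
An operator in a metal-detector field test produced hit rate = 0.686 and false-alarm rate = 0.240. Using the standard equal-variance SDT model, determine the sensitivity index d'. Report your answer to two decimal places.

d' = 1.19

z(0.686) = 0.4845, z(0.240) = -0.7063
d' = z(H) − z(FA) = 0.4845 − (-0.7063) = 1.1908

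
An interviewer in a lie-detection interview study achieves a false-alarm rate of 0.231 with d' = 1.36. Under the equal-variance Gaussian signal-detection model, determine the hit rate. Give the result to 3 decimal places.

hit rate = 0.734

z(false-alarm rate) = z(0.231) = -0.7356
z(H) = z(FA) + d' = -0.7356 + 1.36 = 0.6244
hit rate = Φ(0.6244) = 0.7338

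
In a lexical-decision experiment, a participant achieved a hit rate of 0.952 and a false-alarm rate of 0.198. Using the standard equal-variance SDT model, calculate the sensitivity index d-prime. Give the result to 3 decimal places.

z(0.952) = 1.6646, z(0.198) = -0.8488
d' = z(H) − z(FA) = 1.6646 − (-0.8488) = 2.5134

d-prime = 2.513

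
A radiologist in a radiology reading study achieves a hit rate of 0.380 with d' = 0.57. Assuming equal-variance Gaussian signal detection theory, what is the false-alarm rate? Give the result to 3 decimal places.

false-alarm rate = 0.191

z(hit rate) = z(0.380) = -0.3055
z(FA) = z(H) − d' = -0.3055 − 0.57 = -0.8755
false-alarm rate = Φ(-0.8755) = 0.1907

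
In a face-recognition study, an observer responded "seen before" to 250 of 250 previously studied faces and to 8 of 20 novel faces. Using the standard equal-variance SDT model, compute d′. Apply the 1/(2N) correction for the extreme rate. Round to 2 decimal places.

d′ = 3.13

The hit rate is 250/250 = 1, so apply the 1/(2N) correction: H → 1 − 1/(2·250) = 0.99800.
z(H) = z(0.99800) = 2.878
z(FA) = z(0.40000) = -0.253
d' = 2.878 − (-0.253) = 3.131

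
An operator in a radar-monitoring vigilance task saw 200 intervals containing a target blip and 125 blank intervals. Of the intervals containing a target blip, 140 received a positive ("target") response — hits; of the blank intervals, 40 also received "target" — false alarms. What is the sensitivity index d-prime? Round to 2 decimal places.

H = 140/200 = 0.7000
FA = 40/125 = 0.3200
Φ⁻¹(0.7000) = 0.524, Φ⁻¹(0.3200) = -0.468
d' = z(H) − z(FA) = 0.524 − (-0.468) = 0.992

d-prime = 0.99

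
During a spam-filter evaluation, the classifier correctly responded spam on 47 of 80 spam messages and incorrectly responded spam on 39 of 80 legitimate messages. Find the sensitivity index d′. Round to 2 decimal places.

d′ = 0.25

H = 47/80 = 0.5875
FA = 39/80 = 0.4875
z(H) = z(0.5875) = 0.2211
z(FA) = z(0.4875) = -0.0313
d' = z(H) − z(FA) = 0.2211 − (-0.0313) = 0.2524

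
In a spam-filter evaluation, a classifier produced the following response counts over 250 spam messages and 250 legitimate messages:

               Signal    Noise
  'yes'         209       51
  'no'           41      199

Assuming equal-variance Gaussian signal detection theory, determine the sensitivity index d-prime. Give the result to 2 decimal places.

H = 209/250 = 0.8360
FA = 51/250 = 0.2040
Φ⁻¹(0.8360) = 0.9782, Φ⁻¹(0.2040) = -0.8274
d' = z(H) − z(FA) = 0.9782 − (-0.8274) = 1.8056

d-prime = 1.81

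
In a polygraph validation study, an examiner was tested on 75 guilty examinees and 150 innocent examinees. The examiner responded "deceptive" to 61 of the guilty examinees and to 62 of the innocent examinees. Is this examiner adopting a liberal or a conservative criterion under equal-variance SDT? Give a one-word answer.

z(H) = 0.890, z(FA) = -0.219
c = −½·(z(H) + z(FA)) = -0.3355
c < 0 → liberal criterion (biased toward responding “yes”).

liberal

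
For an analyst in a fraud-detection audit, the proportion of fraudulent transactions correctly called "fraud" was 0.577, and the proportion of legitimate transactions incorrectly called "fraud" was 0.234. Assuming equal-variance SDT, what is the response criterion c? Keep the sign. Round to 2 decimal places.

z(0.577) = 0.1942, z(0.234) = -0.7257
c = −½·[z(H) + z(FA)] = −0.5 × (0.1942 + (-0.7257)) = 0.26575
c > 0: the analyst has a conservative response bias.

c = 0.27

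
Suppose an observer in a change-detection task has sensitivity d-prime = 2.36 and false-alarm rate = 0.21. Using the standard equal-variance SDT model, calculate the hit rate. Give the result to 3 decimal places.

hit rate = 0.940

z(false-alarm rate) = z(0.21) = -0.8064
z(H) = z(FA) + d' = -0.8064 + 2.36 = 1.5536
hit rate = Φ(1.5536) = 0.9399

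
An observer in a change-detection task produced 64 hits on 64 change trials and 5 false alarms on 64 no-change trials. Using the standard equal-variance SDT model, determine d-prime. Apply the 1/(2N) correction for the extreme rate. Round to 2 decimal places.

d-prime = 3.84

The hit rate is 64/64 = 1, so apply the 1/(2N) correction: H → 1 − 1/(2·64) = 0.99219.
z(H) = z(0.99219) = 2.418
z(FA) = z(0.07812) = -1.418
d' = 2.418 − (-1.418) = 3.836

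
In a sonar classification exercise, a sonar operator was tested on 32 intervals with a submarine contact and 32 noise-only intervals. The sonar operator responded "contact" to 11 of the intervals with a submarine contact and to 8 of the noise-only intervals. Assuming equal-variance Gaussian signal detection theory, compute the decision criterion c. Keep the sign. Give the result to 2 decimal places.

H = 11/32 = 0.3438
FA = 8/32 = 0.2500
z(0.3438) = -0.402, z(0.2500) = -0.674
c = −½·[z(H) + z(FA)] = −0.5 × (-0.402 + (-0.674)) = 0.538

c = 0.54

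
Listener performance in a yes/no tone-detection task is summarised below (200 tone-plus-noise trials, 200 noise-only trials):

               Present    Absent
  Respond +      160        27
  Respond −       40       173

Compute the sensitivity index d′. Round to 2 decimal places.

H = 160/200 = 0.8000
FA = 27/200 = 0.1350
Φ⁻¹(H) = 0.8416
Φ⁻¹(FA) = -1.1031
d' = z(H) − z(FA) = 0.8416 − (-1.1031) = 1.9447

d′ = 1.94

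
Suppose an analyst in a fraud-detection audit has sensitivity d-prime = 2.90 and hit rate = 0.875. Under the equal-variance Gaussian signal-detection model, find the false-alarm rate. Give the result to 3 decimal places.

false-alarm rate = 0.040

z(hit rate) = z(0.875) = 1.1503
z(FA) = z(H) − d' = 1.1503 − 2.90 = -1.7497
false-alarm rate = Φ(-1.7497) = 0.0401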